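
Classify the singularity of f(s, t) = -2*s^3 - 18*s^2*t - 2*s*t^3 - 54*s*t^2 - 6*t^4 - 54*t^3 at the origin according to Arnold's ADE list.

E_{7}

The Hessian of f at 0 is [[0, 0], [0, 0]] with rank 0, so corank 2. A Groebner basis of the Jacobian ideal J(f) in C{s,t} is {s^3 + 9*s^2*t + 162*s^2 + 972*s*t + 1458*t^2, -9*s^2 + s*t^2 - 54*s*t - 81*t^2, 3*s^2 + 18*s*t + t^3 + 27*t^2}; counting standard monomials gives mu = 7. Corank 2; j^3 = -2*(s + 3*t)^3 is a perfect cube, so E-series; the 4-jet and mu = 7 give E_7.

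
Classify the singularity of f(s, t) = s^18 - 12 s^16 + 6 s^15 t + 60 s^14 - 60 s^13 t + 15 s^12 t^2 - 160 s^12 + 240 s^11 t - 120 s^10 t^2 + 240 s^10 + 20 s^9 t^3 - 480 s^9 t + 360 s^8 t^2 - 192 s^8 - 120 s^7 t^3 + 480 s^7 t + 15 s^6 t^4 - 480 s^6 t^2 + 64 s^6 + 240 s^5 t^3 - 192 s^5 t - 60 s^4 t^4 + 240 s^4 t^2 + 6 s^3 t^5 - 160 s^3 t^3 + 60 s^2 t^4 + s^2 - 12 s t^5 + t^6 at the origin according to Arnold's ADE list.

A_5

The Hessian of f at 0 is [[2, 0], [0, 0]] with rank 1, so corank 1. A Groebner basis of the Jacobian ideal J(f) in C{s,t} is {t^5, s}; counting standard monomials gives mu = 5. Corank 1: A-series; mu = 5 gives A_5.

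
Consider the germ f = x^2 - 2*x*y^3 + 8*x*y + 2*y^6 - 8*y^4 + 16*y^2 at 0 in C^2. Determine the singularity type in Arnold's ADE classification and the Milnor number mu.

Type A5, Milnor number mu = 5.

The Hessian of f at 0 has rank 1. Corank 1: A-series; mu = 5 gives A_5.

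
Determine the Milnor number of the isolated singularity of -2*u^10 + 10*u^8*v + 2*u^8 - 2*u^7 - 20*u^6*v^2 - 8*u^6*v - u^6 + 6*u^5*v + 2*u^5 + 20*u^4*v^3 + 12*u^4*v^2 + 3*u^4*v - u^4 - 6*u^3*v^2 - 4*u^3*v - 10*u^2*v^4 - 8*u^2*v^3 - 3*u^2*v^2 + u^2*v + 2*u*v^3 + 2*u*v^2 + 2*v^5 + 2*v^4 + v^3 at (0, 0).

6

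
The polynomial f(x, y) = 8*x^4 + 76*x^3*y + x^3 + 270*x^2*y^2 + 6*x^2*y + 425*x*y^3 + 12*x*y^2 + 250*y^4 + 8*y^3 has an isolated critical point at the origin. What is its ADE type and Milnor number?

Type E7, Milnor number mu = 7.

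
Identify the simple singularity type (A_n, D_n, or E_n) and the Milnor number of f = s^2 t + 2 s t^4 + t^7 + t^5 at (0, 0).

The Hessian of f at 0 has rank 0. Corank 2; j^3 = s^2*t has shape L^2 M (L != M), so D-series; mu = 6 gives D_6.

Type D6, Milnor number mu = 6.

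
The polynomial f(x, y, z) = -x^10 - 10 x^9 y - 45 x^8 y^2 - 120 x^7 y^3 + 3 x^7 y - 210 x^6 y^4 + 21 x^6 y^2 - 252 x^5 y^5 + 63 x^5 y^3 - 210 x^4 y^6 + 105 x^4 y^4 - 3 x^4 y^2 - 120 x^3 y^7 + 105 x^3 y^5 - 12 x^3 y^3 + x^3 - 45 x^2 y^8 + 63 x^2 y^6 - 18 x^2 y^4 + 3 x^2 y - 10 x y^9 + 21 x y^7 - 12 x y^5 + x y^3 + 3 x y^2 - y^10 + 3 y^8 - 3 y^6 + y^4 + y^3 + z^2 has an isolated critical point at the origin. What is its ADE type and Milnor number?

The Hessian of f at 0 is [[0, 0, 0], [0, 0, 0], [0, 0, 2]] with rank 1, so corank 2. A Groebner basis of the Jacobian ideal J(f) in C{x,y,z} is {x^3 + 3*x^2*y + 6*x^2 + 12*x*y + 6*y^2, -3*x^2 + x*y^2 - 6*x*y - 3*y^2, 3*x^2 + 6*x*y + y^3 + 3*y^2, z}; counting standard monomials gives mu = 7. Corank 2; j^3 = (x + y)^3 is a perfect cube, so E-series; the 4-jet and mu = 7 give E_7.

Type E_7, Milnor number mu = 7.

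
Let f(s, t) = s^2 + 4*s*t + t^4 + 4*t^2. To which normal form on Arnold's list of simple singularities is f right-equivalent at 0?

The Hessian of f at 0 has rank 1. Corank 1: A-series; mu = 3 gives A_3.

A_3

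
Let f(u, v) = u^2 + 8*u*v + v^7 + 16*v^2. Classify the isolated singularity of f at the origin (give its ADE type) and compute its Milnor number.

The Hessian of f at 0 is [[2, 8], [8, 32]] with rank 1, so corank 1. A Groebner basis of the Jacobian ideal J(f) in C{u,v} is {v^6, u + 4*v}; counting standard monomials gives mu = 6. Corank 1: A-series; mu = 6 gives A_6.

Type A_{6}, Milnor number mu = 6.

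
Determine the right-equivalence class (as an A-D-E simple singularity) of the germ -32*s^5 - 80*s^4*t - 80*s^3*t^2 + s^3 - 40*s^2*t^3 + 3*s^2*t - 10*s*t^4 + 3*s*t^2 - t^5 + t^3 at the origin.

E_{8}

The Hessian of f at 0 has rank 0. Corank 2; j^3 = (s + t)^3 is a perfect cube, so E-series; the 5-jet and mu = 8 give E_8.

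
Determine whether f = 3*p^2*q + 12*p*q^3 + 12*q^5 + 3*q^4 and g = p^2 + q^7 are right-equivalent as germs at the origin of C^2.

No.

The Hessian of f at 0 is [[0, 0], [0, 0]] with rank 0, so corank 2. A Groebner basis of the Jacobian ideal J(f) in C{p,q} is {p*q^2, p*q/2 + q^3, p^2 - 2*p*q}; counting standard monomials gives mu = 5. Corank 2; j^3 = 3*p^2*q has shape L^2 M (L != M), so D-series; mu = 5 gives D_5. The Hessian of g at 0 is [[2, 0], [0, 0]] with rank 1, so corank 1. A Groebner basis of the Jacobian ideal J(g) in C{p,q} is {q^6, p}; counting standard monomials gives mu = 6. Corank 1: A-series; mu = 6 gives A_6. f is D_5 but g is A_6, hence not right-equivalent.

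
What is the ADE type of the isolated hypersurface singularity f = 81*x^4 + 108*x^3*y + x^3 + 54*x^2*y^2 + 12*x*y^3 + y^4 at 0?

The Hessian of f at 0 has rank 0. Corank 2; j^3 = x^3 is a perfect cube, so E-series; the 4-jet and mu = 6 give E_6.

E_{6}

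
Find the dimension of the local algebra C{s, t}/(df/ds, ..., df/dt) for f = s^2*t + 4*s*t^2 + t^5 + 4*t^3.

6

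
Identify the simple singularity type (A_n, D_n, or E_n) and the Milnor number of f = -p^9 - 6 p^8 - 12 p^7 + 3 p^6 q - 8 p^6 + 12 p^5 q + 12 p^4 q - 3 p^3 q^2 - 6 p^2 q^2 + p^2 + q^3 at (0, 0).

Type A2, Milnor number mu = 2.

The Hessian of f at 0 is [[2, 0], [0, 0]] with rank 1, so corank 1. A Groebner basis of the Jacobian ideal J(f) in C{p,q} is {q^2, p}; counting standard monomials gives mu = 2. Corank 1: A-series; mu = 2 gives A_2.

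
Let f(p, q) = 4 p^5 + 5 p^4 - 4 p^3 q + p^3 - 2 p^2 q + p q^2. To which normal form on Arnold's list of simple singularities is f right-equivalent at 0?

The Hessian of f at 0 is [[0, 0], [0, 0]] with rank 0, so corank 2. A Groebner basis of the Jacobian ideal J(f) in C{p,q} is {p*q^2 - p*q/2 + q^2/2, -p*q/2 + q^3 + q^2/2, p^2 - q^2}; counting standard monomials gives mu = 5. Corank 2; j^3 = p*(p - q)^2 has shape L^2 M (L != M), so D-series; mu = 5 gives D_5.

D_5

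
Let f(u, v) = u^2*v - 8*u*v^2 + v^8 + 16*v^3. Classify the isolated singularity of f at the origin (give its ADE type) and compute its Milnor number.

Type D9, Milnor number mu = 9.

The Hessian of f at 0 has rank 0. Corank 2; j^3 = v*(u - 4*v)^2 has shape L^2 M (L != M), so D-series; mu = 9 gives D_9.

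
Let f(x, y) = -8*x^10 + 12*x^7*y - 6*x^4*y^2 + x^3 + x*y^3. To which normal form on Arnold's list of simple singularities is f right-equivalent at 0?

The Hessian of f at 0 is [[0, 0], [0, 0]] with rank 0, so corank 2. A Groebner basis of the Jacobian ideal J(f) in C{x,y} is {x^3, x*y^2, 3*x^2 + y^3}; counting standard monomials gives mu = 7. Corank 2; j^3 = x^3 is a perfect cube, so E-series; the 4-jet and mu = 7 give E_7.

E_7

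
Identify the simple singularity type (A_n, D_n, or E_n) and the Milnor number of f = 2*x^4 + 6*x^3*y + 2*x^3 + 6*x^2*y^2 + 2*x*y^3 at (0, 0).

Type E7, Milnor number mu = 7.

The Hessian of f at 0 has rank 0. Corank 2; j^3 = 2*x^3 is a perfect cube, so E-series; the 4-jet and mu = 7 give E_7.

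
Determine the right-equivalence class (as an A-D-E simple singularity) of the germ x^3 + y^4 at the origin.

E_6

The Hessian of f at 0 is [[0, 0], [0, 0]] with rank 0, so corank 2. A Groebner basis of the Jacobian ideal J(f) in C{x,y} is {y^3, x^2}; counting standard monomials gives mu = 6. Corank 2; j^3 = x^3 is a perfect cube, so E-series; the 4-jet and mu = 6 give E_6.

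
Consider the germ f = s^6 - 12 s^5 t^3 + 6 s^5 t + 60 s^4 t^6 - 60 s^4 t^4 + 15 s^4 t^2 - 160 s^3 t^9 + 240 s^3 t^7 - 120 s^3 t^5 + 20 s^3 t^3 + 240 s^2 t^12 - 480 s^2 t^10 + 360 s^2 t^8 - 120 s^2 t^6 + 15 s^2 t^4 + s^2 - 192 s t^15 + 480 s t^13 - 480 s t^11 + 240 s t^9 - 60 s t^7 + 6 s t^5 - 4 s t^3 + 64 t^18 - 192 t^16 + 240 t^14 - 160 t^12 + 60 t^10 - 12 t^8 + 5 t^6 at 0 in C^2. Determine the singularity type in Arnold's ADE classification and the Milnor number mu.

Type A_5, Milnor number mu = 5.

The Hessian of f at 0 has rank 1. Corank 1: A-series; mu = 5 gives A_5.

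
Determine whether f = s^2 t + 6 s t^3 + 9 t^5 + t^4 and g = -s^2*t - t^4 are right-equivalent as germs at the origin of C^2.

Yes.

The Hessian of f at 0 is [[0, 0], [0, 0]] with rank 0, so corank 2. A Groebner basis of the Jacobian ideal J(f) in C{s,t} is {s*t^2, s*t/3 + t^3, s^2 - 4*s*t/3}; counting standard monomials gives mu = 5. Corank 2; j^3 = s^2*t has shape L^2 M (L != M), so D-series; mu = 5 gives D_5. The Hessian of g at 0 is [[0, 0], [0, 0]] with rank 0, so corank 2. A Groebner basis of the Jacobian ideal J(g) in C{s,t} is {s^3, s^2/4 + t^3, s*t}; counting standard monomials gives mu = 5. Corank 2; j^3 = -s^2*t has shape L^2 M (L != M), so D-series; mu = 5 gives D_5. Both have type D_5, hence right-equivalent.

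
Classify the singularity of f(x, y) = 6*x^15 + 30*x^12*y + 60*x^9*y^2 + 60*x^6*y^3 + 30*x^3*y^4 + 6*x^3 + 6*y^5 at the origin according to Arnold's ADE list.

E_8

The Hessian of f at 0 has rank 0. Corank 2; j^3 = 6*x^3 is a perfect cube, so E-series; the 5-jet and mu = 8 give E_8.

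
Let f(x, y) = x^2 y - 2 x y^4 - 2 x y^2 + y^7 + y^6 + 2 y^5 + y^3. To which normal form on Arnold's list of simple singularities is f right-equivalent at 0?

The Hessian of f at 0 has rank 0. Corank 2; j^3 = y*(x - y)^2 has shape L^2 M (L != M), so D-series; mu = 7 gives D_7.

D_7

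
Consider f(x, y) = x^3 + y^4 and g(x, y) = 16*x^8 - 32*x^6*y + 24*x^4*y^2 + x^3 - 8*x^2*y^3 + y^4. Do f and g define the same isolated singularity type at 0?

The Hessian of f at 0 has rank 0. Corank 2; j^3 = x^3 is a perfect cube, so E-series; the 4-jet and mu = 6 give E_6. The Hessian of g at 0 has rank 0. Corank 2; j^3 = x^3 is a perfect cube, so E-series; the 4-jet and mu = 6 give E_6. Both have type E_6, hence right-equivalent.

Yes.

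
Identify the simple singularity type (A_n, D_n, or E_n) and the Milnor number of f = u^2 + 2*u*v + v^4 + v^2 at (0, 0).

Type A_{3}, Milnor number mu = 3.

The Hessian of f at 0 is [[2, 2], [2, 2]] with rank 1, so corank 1. A Groebner basis of the Jacobian ideal J(f) in C{u,v} is {v^3, u + v}; counting standard monomials gives mu = 3. Corank 1: A-series; mu = 3 gives A_3.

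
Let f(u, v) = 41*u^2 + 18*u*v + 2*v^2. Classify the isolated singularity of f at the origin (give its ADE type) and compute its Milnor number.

Type A_{1}, Milnor number mu = 1.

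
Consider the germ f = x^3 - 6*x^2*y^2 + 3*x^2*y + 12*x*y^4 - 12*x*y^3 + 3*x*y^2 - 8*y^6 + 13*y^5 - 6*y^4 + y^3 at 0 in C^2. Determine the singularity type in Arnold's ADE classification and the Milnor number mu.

Type E_8, Milnor number mu = 8.

The Hessian of f at 0 has rank 0. Corank 2; j^3 = (x + y)^3 is a perfect cube, so E-series; the 5-jet and mu = 8 give E_8.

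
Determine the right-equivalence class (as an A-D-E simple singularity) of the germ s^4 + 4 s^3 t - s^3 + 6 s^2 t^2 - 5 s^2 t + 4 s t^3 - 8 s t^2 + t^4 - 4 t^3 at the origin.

D_5

The Hessian of f at 0 has rank 0. Corank 2; j^3 = -(s + t)*(s + 2*t)^2 has shape L^2 M (L != M), so D-series; mu = 5 gives D_5.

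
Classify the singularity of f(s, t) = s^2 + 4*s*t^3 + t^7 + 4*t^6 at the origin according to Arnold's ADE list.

The Hessian of f at 0 is [[2, 0], [0, 0]] with rank 1, so corank 1. A Groebner basis of the Jacobian ideal J(f) in C{s,t} is {s/2 + t^3, s^2}; counting standard monomials gives mu = 6. Corank 1: A-series; mu = 6 gives A_6.

A_{6}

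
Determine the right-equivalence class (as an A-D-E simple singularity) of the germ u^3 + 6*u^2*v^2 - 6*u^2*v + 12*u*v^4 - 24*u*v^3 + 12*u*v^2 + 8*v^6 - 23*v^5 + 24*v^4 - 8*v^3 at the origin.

E_8

The Hessian of f at 0 has rank 0. Corank 2; j^3 = (u - 2*v)^3 is a perfect cube, so E-series; the 5-jet and mu = 8 give E_8.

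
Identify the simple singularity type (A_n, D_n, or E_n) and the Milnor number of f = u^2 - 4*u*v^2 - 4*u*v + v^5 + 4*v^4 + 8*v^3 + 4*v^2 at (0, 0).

The Hessian of f at 0 is [[2, -4], [-4, 8]] with rank 1, so corank 1. A Groebner basis of the Jacobian ideal J(f) in C{u,v} is {u^2 - 4*u*v + 2*u - 4*v, -u/2 + v^2 + v}; counting standard monomials gives mu = 4. Corank 1: A-series; mu = 4 gives A_4.

Type A_4, Milnor number mu = 4.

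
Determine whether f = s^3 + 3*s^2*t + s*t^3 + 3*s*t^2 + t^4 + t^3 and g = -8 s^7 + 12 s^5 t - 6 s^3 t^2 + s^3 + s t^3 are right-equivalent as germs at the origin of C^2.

Yes.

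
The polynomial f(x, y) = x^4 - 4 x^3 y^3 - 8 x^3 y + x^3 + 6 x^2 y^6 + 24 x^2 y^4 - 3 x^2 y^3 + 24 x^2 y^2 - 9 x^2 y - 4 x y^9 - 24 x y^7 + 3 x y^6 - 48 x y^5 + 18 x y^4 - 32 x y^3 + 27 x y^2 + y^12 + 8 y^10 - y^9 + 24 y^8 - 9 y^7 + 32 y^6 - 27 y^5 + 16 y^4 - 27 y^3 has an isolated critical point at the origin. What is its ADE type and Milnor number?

Type E6, Milnor number mu = 6.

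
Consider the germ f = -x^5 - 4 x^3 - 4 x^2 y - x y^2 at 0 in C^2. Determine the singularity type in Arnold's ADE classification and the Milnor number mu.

The Hessian of f at 0 is [[0, 0], [0, 0]] with rank 0, so corank 2. A Groebner basis of the Jacobian ideal J(f) in C{x,y} is {32*x*y/5 + y^4 + 16*y^2/5, x*y^2 + y^3/2, x^2 + x*y/2}; counting standard monomials gives mu = 6. Corank 2; j^3 = -x*(2*x + y)^2 has shape L^2 M (L != M), so D-series; mu = 6 gives D_6.

Type D_{6}, Milnor number mu = 6.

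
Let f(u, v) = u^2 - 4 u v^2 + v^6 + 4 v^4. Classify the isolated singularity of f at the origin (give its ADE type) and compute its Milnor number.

Type A_5, Milnor number mu = 5.

The Hessian of f at 0 has rank 1. Corank 1: A-series; mu = 5 gives A_5.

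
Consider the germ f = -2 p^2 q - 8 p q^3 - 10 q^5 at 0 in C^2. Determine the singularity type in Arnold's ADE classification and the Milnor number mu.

Type D_{6}, Milnor number mu = 6.

The Hessian of f at 0 is [[0, 0], [0, 0]] with rank 0, so corank 2. A Groebner basis of the Jacobian ideal J(f) in C{p,q} is {p^3, p^2*q, -2*p^2 + p*q^2, p*q/2 + q^3}; counting standard monomials gives mu = 6. Corank 2; j^3 = -2*p^2*q has shape L^2 M (L != M), so D-series; mu = 6 gives D_6.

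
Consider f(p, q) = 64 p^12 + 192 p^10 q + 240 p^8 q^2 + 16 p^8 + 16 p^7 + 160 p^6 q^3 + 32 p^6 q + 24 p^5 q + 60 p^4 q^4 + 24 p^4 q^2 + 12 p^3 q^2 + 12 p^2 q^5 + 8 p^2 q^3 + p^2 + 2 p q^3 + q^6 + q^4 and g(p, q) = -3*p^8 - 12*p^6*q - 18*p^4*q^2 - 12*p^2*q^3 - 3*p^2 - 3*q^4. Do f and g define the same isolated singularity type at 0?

The Hessian of f at 0 has rank 1. Corank 1: A-series; mu = 3 gives A_3. The Hessian of g at 0 has rank 1. Corank 1: A-series; mu = 3 gives A_3. Both have type A_3, hence right-equivalent.

Yes.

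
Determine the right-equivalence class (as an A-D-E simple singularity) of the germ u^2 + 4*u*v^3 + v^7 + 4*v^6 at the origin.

A_{6}

The Hessian of f at 0 has rank 1. Corank 1: A-series; mu = 6 gives A_6.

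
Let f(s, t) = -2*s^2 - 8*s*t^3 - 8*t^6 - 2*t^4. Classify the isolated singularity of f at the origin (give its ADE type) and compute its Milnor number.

The Hessian of f at 0 is [[-4, 0], [0, 0]] with rank 1, so corank 1. A Groebner basis of the Jacobian ideal J(f) in C{s,t} is {t^3, s}; counting standard monomials gives mu = 3. Corank 1: A-series; mu = 3 gives A_3.

Type A_{3}, Milnor number mu = 3.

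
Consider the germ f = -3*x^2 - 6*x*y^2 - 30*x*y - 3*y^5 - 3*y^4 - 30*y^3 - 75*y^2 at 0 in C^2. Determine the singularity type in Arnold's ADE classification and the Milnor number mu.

Type A_{4}, Milnor number mu = 4.

The Hessian of f at 0 has rank 1. Corank 1: A-series; mu = 4 gives A_4.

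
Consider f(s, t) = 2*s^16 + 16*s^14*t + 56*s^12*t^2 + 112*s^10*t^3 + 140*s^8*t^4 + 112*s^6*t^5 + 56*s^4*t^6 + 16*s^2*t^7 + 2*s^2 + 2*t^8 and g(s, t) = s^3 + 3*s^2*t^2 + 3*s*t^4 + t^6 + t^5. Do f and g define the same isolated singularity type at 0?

The Hessian of f at 0 is [[4, 0], [0, 0]] with rank 1, so corank 1. A Groebner basis of the Jacobian ideal J(f) in C{s,t} is {t^7, s}; counting standard monomials gives mu = 7. Corank 1: A-series; mu = 7 gives A_7. The Hessian of g at 0 is [[0, 0], [0, 0]] with rank 0, so corank 2. A Groebner basis of the Jacobian ideal J(g) in C{s,t} is {t^4, s^3, s^2/2 + s*t^2}; counting standard monomials gives mu = 8. Corank 2; j^3 = s^3 is a perfect cube, so E-series; the 5-jet and mu = 8 give E_8. f is A_7 but g is E_8, hence not right-equivalent.

No.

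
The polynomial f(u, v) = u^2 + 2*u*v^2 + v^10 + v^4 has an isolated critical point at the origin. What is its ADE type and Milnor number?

Type A_{9}, Milnor number mu = 9.

The Hessian of f at 0 has rank 1. Corank 1: A-series; mu = 9 gives A_9.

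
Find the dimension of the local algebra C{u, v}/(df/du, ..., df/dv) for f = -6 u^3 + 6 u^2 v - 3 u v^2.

4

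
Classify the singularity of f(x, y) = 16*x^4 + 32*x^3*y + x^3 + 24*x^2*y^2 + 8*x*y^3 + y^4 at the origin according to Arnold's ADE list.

E_{6}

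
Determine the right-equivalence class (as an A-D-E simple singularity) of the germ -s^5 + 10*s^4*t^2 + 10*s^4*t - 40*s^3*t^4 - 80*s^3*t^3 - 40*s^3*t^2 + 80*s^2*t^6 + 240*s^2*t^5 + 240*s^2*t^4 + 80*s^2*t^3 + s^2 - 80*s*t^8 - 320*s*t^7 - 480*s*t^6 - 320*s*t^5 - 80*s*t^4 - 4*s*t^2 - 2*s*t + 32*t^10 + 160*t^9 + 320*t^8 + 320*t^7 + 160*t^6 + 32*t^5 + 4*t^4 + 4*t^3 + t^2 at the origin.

The Hessian of f at 0 is [[2, -2], [-2, 2]] with rank 1, so corank 1. A Groebner basis of the Jacobian ideal J(f) in C{s,t} is {s^2 - 2*s*t + s/2 - t/2, -s/2 + t^2 + t/2}; counting standard monomials gives mu = 4. Corank 1: A-series; mu = 4 gives A_4.

A_4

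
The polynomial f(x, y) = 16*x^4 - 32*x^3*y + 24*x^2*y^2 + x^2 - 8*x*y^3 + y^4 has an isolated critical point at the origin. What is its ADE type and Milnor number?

Type A_3, Milnor number mu = 3.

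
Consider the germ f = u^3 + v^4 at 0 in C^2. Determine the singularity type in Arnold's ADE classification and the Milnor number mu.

Type E6, Milnor number mu = 6.

The Hessian of f at 0 is [[0, 0], [0, 0]] with rank 0, so corank 2. A Groebner basis of the Jacobian ideal J(f) in C{u,v} is {v^3, u^2}; counting standard monomials gives mu = 6. Corank 2; j^3 = u^3 is a perfect cube, so E-series; the 4-jet and mu = 6 give E_6.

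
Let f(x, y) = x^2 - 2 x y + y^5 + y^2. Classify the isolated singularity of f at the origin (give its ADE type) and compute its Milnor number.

Type A_{4}, Milnor number mu = 4.

The Hessian of f at 0 has rank 1. Corank 1: A-series; mu = 4 gives A_4.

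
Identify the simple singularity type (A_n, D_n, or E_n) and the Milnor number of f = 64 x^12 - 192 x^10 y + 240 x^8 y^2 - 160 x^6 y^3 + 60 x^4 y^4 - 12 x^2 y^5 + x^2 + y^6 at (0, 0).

The Hessian of f at 0 has rank 1. Corank 1: A-series; mu = 5 gives A_5.

Type A5, Milnor number mu = 5.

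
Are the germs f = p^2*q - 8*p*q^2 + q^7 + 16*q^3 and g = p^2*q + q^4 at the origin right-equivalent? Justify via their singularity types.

No.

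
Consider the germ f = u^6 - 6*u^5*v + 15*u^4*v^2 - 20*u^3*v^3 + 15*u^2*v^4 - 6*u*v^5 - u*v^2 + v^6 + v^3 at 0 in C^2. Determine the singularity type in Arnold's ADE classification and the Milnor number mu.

Type D_7, Milnor number mu = 7.

The Hessian of f at 0 has rank 0. Corank 2; j^3 = -v^2*(u - v) has shape L^2 M (L != M), so D-series; mu = 7 gives D_7.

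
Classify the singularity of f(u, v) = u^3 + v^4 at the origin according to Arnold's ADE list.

E_6

The Hessian of f at 0 has rank 0. Corank 2; j^3 = u^3 is a perfect cube, so E-series; the 4-jet and mu = 6 give E_6.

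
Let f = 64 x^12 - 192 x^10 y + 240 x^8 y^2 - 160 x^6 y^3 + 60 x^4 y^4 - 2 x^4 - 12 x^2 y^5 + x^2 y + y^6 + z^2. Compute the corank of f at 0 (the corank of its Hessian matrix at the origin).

2

Hessian at 0 has rank 1.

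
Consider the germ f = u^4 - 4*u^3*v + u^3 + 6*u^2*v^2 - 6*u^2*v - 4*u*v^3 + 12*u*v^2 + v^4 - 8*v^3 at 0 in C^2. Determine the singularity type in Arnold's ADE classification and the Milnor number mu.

The Hessian of f at 0 is [[0, 0], [0, 0]] with rank 0, so corank 2. A Groebner basis of the Jacobian ideal J(f) in C{u,v} is {v^4, u*v^2 - 5*v^3/3, u^2 - 4*u*v + 4*v^2}; counting standard monomials gives mu = 6. Corank 2; j^3 = (u - 2*v)^3 is a perfect cube, so E-series; the 4-jet and mu = 6 give E_6.

Type E_{6}, Milnor number mu = 6.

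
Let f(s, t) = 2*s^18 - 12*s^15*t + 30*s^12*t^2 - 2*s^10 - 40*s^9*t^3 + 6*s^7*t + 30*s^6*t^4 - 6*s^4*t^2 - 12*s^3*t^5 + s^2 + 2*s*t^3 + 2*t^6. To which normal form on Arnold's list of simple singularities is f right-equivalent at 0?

The Hessian of f at 0 has rank 1. Corank 1: A-series; mu = 5 gives A_5.

A_{5}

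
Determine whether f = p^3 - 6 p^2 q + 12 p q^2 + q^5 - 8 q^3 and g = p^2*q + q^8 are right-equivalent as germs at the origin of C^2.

The Hessian of f at 0 has rank 0. Corank 2; j^3 = (p - 2*q)^3 is a perfect cube, so E-series; the 5-jet and mu = 8 give E_8. The Hessian of g at 0 has rank 0. Corank 2; j^3 = p^2*q has shape L^2 M (L != M), so D-series; mu = 9 gives D_9. f is E_8 but g is D_9, hence not right-equivalent.

No.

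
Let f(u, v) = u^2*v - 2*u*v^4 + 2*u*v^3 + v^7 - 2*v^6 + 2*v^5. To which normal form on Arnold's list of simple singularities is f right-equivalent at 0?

D6

The Hessian of f at 0 has rank 0. Corank 2; j^3 = u^2*v has shape L^2 M (L != M), so D-series; mu = 6 gives D_6.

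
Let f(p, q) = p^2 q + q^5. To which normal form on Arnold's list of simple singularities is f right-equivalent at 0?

D6

The Hessian of f at 0 is [[0, 0], [0, 0]] with rank 0, so corank 2. A Groebner basis of the Jacobian ideal J(f) in C{p,q} is {p^2/5 + q^4, p^3, p*q}; counting standard monomials gives mu = 6. Corank 2; j^3 = p^2*q has shape L^2 M (L != M), so D-series; mu = 6 gives D_6.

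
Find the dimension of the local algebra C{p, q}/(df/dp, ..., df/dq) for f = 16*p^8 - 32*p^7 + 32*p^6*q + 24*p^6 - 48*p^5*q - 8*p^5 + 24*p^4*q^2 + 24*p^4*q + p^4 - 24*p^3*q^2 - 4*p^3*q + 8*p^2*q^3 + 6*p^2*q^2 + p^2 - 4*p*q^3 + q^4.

The Hessian of f at 0 is [[2, 0], [0, 0]] with rank 1, so corank 1. A Groebner basis of the Jacobian ideal J(f) in C{p,q} is {q^3, p}; counting standard monomials gives mu = 3. Corank 1: A-series; mu = 3 gives A_3.

3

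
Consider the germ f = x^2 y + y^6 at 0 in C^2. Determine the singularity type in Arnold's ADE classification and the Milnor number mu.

The Hessian of f at 0 is [[0, 0], [0, 0]] with rank 0, so corank 2. A Groebner basis of the Jacobian ideal J(f) in C{x,y} is {x^2/6 + y^5, x^3, x*y}; counting standard monomials gives mu = 7. Corank 2; j^3 = x^2*y has shape L^2 M (L != M), so D-series; mu = 7 gives D_7.

Type D7, Milnor number mu = 7.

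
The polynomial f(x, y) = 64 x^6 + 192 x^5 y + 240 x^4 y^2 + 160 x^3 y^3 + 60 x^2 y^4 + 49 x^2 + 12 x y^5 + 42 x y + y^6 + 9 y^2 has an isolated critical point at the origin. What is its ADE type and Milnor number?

Type A5, Milnor number mu = 5.

The Hessian of f at 0 is [[98, 42], [42, 18]] with rank 1, so corank 1. A Groebner basis of the Jacobian ideal J(f) in C{x,y} is {y^5, x + 3*y/7}; counting standard monomials gives mu = 5. Corank 1: A-series; mu = 5 gives A_5.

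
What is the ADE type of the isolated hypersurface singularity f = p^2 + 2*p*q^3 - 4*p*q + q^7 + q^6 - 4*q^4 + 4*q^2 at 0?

The Hessian of f at 0 is [[2, -4], [-4, 8]] with rank 1, so corank 1. A Groebner basis of the Jacobian ideal J(f) in C{p,q} is {p + q^3 - 2*q, p^2 - 4*p*q + 4*q^2}; counting standard monomials gives mu = 6. Corank 1: A-series; mu = 6 gives A_6.

A6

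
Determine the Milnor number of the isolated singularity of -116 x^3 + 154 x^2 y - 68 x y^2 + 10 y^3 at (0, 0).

The Hessian of f at 0 is [[0, 0], [0, 0]] with rank 0, so corank 2. A Groebner basis of the Jacobian ideal J(f) in C{x,y} is {y^3, x^2 - y^2/13, x*y - 4*y^2/13}; counting standard monomials gives mu = 4. Corank 2; j^3 = -2*(2*x - y)*(29*x^2 - 24*x*y + 5*y^2) splits into three distinct lines over C (the quadratic factor has nonzero discriminant), so D_4.

4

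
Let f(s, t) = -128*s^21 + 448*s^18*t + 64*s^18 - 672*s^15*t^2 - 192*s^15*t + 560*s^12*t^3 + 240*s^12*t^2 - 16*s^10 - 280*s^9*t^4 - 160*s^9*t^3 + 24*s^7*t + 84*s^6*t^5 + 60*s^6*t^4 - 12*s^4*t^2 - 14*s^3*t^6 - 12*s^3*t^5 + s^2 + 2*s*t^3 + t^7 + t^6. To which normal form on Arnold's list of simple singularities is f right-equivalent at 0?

A_{6}

The Hessian of f at 0 is [[2, 0], [0, 0]] with rank 1, so corank 1. A Groebner basis of the Jacobian ideal J(f) in C{s,t} is {s + t^3, s^2}; counting standard monomials gives mu = 6. Corank 1: A-series; mu = 6 gives A_6.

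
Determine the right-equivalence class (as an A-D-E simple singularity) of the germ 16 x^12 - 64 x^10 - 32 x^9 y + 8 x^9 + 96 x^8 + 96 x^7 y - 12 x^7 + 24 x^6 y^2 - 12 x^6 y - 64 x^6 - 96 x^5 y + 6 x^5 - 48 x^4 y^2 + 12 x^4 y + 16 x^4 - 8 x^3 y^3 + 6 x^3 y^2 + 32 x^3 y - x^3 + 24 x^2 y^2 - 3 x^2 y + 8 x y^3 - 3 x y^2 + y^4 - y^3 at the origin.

The Hessian of f at 0 has rank 0. Corank 2; j^3 = -(x + y)^3 is a perfect cube, so E-series; the 4-jet and mu = 6 give E_6.

E_{6}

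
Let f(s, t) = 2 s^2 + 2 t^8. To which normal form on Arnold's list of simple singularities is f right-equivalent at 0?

A_7

The Hessian of f at 0 has rank 1. Corank 1: A-series; mu = 7 gives A_7.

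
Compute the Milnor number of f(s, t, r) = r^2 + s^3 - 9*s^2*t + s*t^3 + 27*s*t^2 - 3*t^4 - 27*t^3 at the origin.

7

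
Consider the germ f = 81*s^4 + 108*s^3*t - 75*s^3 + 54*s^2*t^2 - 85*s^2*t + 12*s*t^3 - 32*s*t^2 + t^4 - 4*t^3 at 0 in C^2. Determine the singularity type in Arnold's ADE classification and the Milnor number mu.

Type D5, Milnor number mu = 5.

The Hessian of f at 0 has rank 0. Corank 2; j^3 = -(3*s + t)*(5*s + 2*t)^2 has shape L^2 M (L != M), so D-series; mu = 5 gives D_5.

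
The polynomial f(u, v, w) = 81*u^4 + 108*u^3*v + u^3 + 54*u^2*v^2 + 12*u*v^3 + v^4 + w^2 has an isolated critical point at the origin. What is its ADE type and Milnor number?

Type E_6, Milnor number mu = 6.

The Hessian of f at 0 is [[0, 0, 0], [0, 0, 0], [0, 0, 2]] with rank 1, so corank 2. A Groebner basis of the Jacobian ideal J(f) in C{u,v,w} is {v^4, u*v^2 + v^3/9, u^2, w}; counting standard monomials gives mu = 6. Corank 2; j^3 = u^3 is a perfect cube, so E-series; the 4-jet and mu = 6 give E_6.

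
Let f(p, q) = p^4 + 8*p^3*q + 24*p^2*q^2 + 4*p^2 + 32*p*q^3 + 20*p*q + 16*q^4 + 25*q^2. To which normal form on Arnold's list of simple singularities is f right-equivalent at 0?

A_3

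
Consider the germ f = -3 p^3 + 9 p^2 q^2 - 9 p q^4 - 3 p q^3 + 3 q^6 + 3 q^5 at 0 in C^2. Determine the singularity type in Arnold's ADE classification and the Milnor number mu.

Type E_7, Milnor number mu = 7.

The Hessian of f at 0 has rank 0. Corank 2; j^3 = -3*p^3 is a perfect cube, so E-series; the 4-jet and mu = 7 give E_7.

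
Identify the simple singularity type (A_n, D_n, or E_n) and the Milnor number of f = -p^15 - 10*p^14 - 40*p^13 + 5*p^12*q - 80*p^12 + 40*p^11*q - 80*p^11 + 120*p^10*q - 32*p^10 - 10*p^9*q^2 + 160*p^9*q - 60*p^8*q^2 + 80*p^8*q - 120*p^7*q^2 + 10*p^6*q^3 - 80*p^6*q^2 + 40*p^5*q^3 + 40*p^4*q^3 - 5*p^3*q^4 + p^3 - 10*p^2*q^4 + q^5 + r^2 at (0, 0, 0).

The Hessian of f at 0 is [[0, 0, 0], [0, 0, 0], [0, 0, 2]] with rank 1, so corank 2. A Groebner basis of the Jacobian ideal J(f) in C{p,q,r} is {q^4, p^2, r}; counting standard monomials gives mu = 8. Corank 2; j^3 = p^3 is a perfect cube, so E-series; the 5-jet and mu = 8 give E_8.

Type E_8, Milnor number mu = 8.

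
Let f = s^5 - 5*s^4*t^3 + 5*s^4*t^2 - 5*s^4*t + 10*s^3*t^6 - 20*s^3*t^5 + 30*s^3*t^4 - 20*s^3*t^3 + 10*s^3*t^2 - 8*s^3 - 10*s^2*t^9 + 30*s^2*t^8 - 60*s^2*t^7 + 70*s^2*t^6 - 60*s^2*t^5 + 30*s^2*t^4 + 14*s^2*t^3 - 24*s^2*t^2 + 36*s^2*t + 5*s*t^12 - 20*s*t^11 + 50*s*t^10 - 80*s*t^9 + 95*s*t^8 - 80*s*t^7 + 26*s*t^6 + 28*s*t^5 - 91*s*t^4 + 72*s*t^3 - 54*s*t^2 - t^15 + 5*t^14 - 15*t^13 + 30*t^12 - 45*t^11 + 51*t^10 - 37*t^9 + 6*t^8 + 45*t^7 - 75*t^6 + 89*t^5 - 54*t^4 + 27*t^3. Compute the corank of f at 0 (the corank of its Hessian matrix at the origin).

2

Hessian at 0 has rank 0.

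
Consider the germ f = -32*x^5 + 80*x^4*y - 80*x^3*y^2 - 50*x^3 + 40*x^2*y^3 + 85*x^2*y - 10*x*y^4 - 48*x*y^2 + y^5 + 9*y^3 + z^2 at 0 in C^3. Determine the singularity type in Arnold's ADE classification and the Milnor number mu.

Type D6, Milnor number mu = 6.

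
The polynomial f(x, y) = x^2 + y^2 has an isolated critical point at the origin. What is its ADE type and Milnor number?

The Hessian of f at 0 is [[2, 0], [0, 2]] with rank 2, so corank 0. A Groebner basis of the Jacobian ideal J(f) in C{x,y} is {x, y}; counting standard monomials gives mu = 1. Corank 0: nondegenerate Morse point, so A_1.

Type A1, Milnor number mu = 1.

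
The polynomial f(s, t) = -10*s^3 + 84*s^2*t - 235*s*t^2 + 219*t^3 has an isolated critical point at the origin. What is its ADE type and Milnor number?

Type D_{4}, Milnor number mu = 4.

The Hessian of f at 0 has rank 0. Corank 2; j^3 = -(s - 3*t)*(10*s^2 - 54*s*t + 73*t^2) splits into three distinct lines over C (the quadratic factor has nonzero discriminant), so D_4.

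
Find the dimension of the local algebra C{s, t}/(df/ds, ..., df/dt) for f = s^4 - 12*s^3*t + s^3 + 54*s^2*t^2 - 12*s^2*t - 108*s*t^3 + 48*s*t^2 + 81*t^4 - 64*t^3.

The Hessian of f at 0 is [[0, 0], [0, 0]] with rank 0, so corank 2. A Groebner basis of the Jacobian ideal J(f) in C{s,t} is {t^4, s*t^2 - 11*t^3/3, s^2 - 8*s*t + 16*t^2}; counting standard monomials gives mu = 6. Corank 2; j^3 = (s - 4*t)^3 is a perfect cube, so E-series; the 4-jet and mu = 6 give E_6.

6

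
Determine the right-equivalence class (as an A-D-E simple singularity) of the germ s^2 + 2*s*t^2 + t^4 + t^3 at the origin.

The Hessian of f at 0 has rank 1. Corank 1: A-series; mu = 2 gives A_2.

A2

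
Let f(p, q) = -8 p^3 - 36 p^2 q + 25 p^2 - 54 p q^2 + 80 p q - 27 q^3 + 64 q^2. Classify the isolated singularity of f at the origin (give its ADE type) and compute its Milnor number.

The Hessian of f at 0 has rank 1. Corank 1: A-series; mu = 2 gives A_2.

Type A_2, Milnor number mu = 2.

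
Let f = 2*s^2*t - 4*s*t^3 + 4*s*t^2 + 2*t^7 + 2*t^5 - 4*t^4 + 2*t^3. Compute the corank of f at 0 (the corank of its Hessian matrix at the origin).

2

Hessian at 0 has rank 0.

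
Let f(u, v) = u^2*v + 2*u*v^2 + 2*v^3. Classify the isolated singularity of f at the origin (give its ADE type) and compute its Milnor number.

The Hessian of f at 0 is [[0, 0], [0, 0]] with rank 0, so corank 2. A Groebner basis of the Jacobian ideal J(f) in C{u,v} is {v^3, u^2 + 2*v^2, u*v + v^2}; counting standard monomials gives mu = 4. Corank 2; j^3 = v*(u^2 + 2*u*v + 2*v^2) splits into three distinct lines over C (the quadratic factor has nonzero discriminant), so D_4.

Type D_{4}, Milnor number mu = 4.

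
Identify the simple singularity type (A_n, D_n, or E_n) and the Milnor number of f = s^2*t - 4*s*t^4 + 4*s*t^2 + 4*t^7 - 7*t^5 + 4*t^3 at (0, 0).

Type D6, Milnor number mu = 6.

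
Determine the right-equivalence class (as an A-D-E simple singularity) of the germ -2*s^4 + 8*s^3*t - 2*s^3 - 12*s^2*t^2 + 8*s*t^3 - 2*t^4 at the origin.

E6

The Hessian of f at 0 has rank 0. Corank 2; j^3 = -2*s^3 is a perfect cube, so E-series; the 4-jet and mu = 6 give E_6.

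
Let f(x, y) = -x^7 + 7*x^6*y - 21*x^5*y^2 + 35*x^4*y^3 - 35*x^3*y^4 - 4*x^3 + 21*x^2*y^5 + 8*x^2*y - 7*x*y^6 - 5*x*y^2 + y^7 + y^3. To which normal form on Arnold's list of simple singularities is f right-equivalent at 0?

D8

The Hessian of f at 0 is [[0, 0], [0, 0]] with rank 0, so corank 2. A Groebner basis of the Jacobian ideal J(f) in C{x,y} is {128*x*y/7 + y^6 - 64*y^2/7, x*y^2 - y^3/2, x^2 - 3*x*y/2 + y^2/2}; counting standard monomials gives mu = 8. Corank 2; j^3 = -(x - y)*(2*x - y)^2 has shape L^2 M (L != M), so D-series; mu = 8 gives D_8.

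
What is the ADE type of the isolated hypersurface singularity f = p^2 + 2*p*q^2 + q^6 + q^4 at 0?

The Hessian of f at 0 is [[2, 0], [0, 0]] with rank 1, so corank 1. A Groebner basis of the Jacobian ideal J(f) in C{p,q} is {p^3, p^2*q, p + q^2}; counting standard monomials gives mu = 5. Corank 1: A-series; mu = 5 gives A_5.

A5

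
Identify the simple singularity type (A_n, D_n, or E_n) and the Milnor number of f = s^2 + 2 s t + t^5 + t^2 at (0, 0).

Type A_4, Milnor number mu = 4.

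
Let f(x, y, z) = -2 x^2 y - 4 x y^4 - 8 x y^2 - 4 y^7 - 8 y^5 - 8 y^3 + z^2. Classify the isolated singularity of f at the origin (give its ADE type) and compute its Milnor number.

Type D_{8}, Milnor number mu = 8.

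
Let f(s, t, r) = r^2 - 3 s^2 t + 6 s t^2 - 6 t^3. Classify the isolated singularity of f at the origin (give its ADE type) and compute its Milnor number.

The Hessian of f at 0 is [[0, 0, 0], [0, 0, 0], [0, 0, 2]] with rank 1, so corank 2. A Groebner basis of the Jacobian ideal J(f) in C{s,t,r} is {t^3, s^2 + 2*t^2, s*t - t^2, r}; counting standard monomials gives mu = 4. Corank 2; j^3 = -3*t*(s^2 - 2*s*t + 2*t^2) splits into three distinct lines over C (the quadratic factor has nonzero discriminant), so D_4.

Type D_4, Milnor number mu = 4.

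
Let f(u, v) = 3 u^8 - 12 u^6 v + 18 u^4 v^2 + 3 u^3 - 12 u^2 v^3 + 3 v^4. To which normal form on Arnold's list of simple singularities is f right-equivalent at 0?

E6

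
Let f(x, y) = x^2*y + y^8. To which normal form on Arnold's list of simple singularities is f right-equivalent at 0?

The Hessian of f at 0 is [[0, 0], [0, 0]] with rank 0, so corank 2. A Groebner basis of the Jacobian ideal J(f) in C{x,y} is {x^2/8 + y^7, x^3, x*y}; counting standard monomials gives mu = 9. Corank 2; j^3 = x^2*y has shape L^2 M (L != M), so D-series; mu = 9 gives D_9.

D_{9}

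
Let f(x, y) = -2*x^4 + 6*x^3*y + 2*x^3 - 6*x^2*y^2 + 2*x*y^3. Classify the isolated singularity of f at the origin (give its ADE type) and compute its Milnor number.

Type E_7, Milnor number mu = 7.

The Hessian of f at 0 is [[0, 0], [0, 0]] with rank 0, so corank 2. A Groebner basis of the Jacobian ideal J(f) in C{x,y} is {3*x^2 + y^4 + y^3, x^3, x^2*y - x^2 - y^3/3, -2*x^2 + x*y^2 - 2*y^3/3}; counting standard monomials gives mu = 7. Corank 2; j^3 = 2*x^3 is a perfect cube, so E-series; the 4-jet and mu = 7 give E_7.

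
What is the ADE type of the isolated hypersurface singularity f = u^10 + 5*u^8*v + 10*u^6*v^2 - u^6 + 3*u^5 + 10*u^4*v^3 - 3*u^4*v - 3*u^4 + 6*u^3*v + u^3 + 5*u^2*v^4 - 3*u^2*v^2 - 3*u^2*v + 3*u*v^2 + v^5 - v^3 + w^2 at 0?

E_{8}

The Hessian of f at 0 is [[0, 0, 0], [0, 0, 0], [0, 0, 2]] with rank 1, so corank 2. A Groebner basis of the Jacobian ideal J(f) in C{u,v,w} is {-u^2/4 + u*v^3 + u*v^2/2 + u*v/2 - v^3/2 - v^2/4, v^4, u^3 - 3*u^2/2 + 3*u*v - v^3 - 3*v^2/2, u^2*v - u^2/2 - u*v^2 + u*v - v^2/2, w}; counting standard monomials gives mu = 8. Corank 2; j^3 = (u - v)^3 is a perfect cube, so E-series; the 5-jet and mu = 8 give E_8.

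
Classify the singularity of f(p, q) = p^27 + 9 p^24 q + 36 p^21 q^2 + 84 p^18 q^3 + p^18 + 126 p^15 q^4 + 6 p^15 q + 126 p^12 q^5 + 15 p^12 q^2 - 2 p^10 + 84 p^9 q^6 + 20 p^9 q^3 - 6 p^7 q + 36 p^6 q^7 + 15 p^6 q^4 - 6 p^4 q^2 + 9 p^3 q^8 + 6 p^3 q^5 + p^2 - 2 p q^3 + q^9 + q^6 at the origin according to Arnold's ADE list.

The Hessian of f at 0 is [[2, 0], [0, 0]] with rank 1, so corank 1. A Groebner basis of the Jacobian ideal J(f) in C{p,q} is {p^2*q^2, p^3, -p + q^3}; counting standard monomials gives mu = 8. Corank 1: A-series; mu = 8 gives A_8.

A_8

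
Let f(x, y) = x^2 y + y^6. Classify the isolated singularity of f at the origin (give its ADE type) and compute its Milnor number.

Type D_{7}, Milnor number mu = 7.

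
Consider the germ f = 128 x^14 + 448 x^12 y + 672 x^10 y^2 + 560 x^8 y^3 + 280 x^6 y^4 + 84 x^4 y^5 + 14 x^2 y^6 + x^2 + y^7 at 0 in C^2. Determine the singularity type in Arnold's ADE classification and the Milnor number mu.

Type A_{6}, Milnor number mu = 6.

The Hessian of f at 0 has rank 1. Corank 1: A-series; mu = 6 gives A_6.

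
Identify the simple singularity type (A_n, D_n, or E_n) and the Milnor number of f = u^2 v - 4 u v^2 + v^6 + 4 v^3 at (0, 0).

The Hessian of f at 0 has rank 0. Corank 2; j^3 = v*(u - 2*v)^2 has shape L^2 M (L != M), so D-series; mu = 7 gives D_7.

Type D7, Milnor number mu = 7.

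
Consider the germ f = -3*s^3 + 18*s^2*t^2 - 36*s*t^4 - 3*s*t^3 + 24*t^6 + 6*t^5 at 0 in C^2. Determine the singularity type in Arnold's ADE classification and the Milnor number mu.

Type E7, Milnor number mu = 7.

The Hessian of f at 0 is [[0, 0], [0, 0]] with rank 0, so corank 2. A Groebner basis of the Jacobian ideal J(f) in C{s,t} is {-s^2/4 + t^4 - t^3/12, s^3, s^2*t + s^2/12 + t^3/36, -s^2/2 + s*t^2 - t^3/6}; counting standard monomials gives mu = 7. Corank 2; j^3 = -3*s^3 is a perfect cube, so E-series; the 4-jet and mu = 7 give E_7.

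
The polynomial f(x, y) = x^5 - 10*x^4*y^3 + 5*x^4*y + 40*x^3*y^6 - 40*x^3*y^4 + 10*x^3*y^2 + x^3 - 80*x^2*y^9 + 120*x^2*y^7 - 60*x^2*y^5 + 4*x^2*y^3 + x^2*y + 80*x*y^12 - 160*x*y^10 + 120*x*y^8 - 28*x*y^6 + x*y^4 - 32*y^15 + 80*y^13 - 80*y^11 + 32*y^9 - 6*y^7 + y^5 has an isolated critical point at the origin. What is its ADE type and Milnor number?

Type D6, Milnor number mu = 6.

The Hessian of f at 0 is [[0, 0], [0, 0]] with rank 0, so corank 2. A Groebner basis of the Jacobian ideal J(f) in C{x,y} is {-x*y/7 + y^4, x*y^2, x^2 + 5*x*y/7}; counting standard monomials gives mu = 6. Corank 2; j^3 = x^2*(x + y) has shape L^2 M (L != M), so D-series; mu = 6 gives D_6.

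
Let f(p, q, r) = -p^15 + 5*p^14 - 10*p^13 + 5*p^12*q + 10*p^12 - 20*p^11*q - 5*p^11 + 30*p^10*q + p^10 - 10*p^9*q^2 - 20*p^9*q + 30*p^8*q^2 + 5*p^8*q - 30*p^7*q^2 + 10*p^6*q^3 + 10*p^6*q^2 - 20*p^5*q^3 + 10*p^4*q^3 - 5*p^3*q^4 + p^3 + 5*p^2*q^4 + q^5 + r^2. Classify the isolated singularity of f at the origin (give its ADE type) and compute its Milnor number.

Type E8, Milnor number mu = 8.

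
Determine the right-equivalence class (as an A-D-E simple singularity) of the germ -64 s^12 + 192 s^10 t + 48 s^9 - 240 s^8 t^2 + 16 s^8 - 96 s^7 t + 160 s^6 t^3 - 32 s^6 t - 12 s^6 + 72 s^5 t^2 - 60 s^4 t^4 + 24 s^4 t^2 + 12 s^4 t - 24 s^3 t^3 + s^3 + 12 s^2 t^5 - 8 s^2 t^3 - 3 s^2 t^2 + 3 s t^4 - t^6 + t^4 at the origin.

The Hessian of f at 0 is [[0, 0], [0, 0]] with rank 0, so corank 2. A Groebner basis of the Jacobian ideal J(f) in C{s,t} is {s^3, s^2*t, -s^2/2 + s*t^2, t^3}; counting standard monomials gives mu = 6. Corank 2; j^3 = s^3 is a perfect cube, so E-series; the 4-jet and mu = 6 give E_6.

E6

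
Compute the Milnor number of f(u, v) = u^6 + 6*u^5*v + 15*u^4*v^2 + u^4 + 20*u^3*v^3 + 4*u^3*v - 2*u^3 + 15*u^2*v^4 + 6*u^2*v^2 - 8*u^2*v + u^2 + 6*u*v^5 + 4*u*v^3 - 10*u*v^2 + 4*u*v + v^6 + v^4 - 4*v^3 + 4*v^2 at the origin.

5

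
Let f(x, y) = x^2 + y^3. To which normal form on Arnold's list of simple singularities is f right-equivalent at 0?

The Hessian of f at 0 is [[2, 0], [0, 0]] with rank 1, so corank 1. A Groebner basis of the Jacobian ideal J(f) in C{x,y} is {y^2, x}; counting standard monomials gives mu = 2. Corank 1: A-series; mu = 2 gives A_2.

A2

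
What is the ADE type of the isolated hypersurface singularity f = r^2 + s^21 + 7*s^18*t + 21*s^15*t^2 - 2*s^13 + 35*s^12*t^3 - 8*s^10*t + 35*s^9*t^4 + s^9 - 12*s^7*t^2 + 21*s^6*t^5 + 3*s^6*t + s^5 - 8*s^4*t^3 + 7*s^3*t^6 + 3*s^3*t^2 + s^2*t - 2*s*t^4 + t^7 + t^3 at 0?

D_4

The Hessian of f at 0 has rank 1. Corank 2; j^3 = t*(s^2 + t^2) splits into three distinct lines over C (the quadratic factor has nonzero discriminant), so D_4.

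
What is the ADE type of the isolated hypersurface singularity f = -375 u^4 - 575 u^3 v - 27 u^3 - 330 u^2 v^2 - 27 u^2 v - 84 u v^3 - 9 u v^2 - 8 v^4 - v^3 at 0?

E_7

The Hessian of f at 0 has rank 0. Corank 2; j^3 = -(3*u + v)^3 is a perfect cube, so E-series; the 4-jet and mu = 7 give E_7.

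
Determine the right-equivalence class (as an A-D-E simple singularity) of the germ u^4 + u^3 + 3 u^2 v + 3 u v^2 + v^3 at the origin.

E6

The Hessian of f at 0 is [[0, 0], [0, 0]] with rank 0, so corank 2. A Groebner basis of the Jacobian ideal J(f) in C{u,v} is {v^4, u*v^2 + 2*v^3/3, u^2 + 2*u*v + v^2}; counting standard monomials gives mu = 6. Corank 2; j^3 = (u + v)^3 is a perfect cube, so E-series; the 4-jet and mu = 6 give E_6.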